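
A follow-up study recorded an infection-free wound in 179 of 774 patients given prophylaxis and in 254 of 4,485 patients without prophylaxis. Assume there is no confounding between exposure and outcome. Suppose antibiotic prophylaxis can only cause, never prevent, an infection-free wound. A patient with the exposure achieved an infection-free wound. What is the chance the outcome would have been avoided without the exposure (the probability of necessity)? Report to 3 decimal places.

PN ≈ 0.755

p₁ = P(outcome | exposed) = 179/774 = 0.23127
p₀ = P(outcome | unexposed) = 254/4485 = 0.056633
Under exogeneity and monotonicity, PN = (p₁ − p₀) / p₁.
PN = (0.23127 − 0.056633) / 0.23127 = 0.17463 / 0.23127 ≈ 0.7551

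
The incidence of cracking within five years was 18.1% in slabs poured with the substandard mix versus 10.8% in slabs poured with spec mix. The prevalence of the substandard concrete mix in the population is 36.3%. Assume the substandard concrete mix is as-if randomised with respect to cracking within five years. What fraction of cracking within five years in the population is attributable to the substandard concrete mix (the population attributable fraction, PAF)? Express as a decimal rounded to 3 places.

PAF ≈ 0.197

p₁ = 0.181, p₀ = 0.108.
Overall risk P(Y=1) = π·p₁ + (1−π)·p₀ = 0.363×0.181 + 0.637×0.108 = 0.1345.
Under exogeneity, PAF = [P(Y=1) − p₀] / P(Y=1).
PAF = (0.1345 − 0.108) / 0.1345 ≈ 0.1970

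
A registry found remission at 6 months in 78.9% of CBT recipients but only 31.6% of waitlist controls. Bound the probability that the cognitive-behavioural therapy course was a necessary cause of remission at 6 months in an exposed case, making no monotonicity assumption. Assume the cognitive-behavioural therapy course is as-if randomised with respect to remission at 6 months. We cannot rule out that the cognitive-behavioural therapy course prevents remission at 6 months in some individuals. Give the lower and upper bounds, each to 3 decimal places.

0.599 ≤ PN ≤ 0.867

p₁ = 0.789, p₀ = 0.316.
Under exogeneity alone the bounds on PN are max{0,(p₁−p₀)/p₁} ≤ PN ≤ min{1,(1−p₀)/p₁}.
  lower = (p₁ − p₀)/p₁ = 0.473 / 0.789 ≈ 0.5995
  upper = min{1, (1 − p₀)/p₁} = 0.684 / 0.789 ≈ 0.8669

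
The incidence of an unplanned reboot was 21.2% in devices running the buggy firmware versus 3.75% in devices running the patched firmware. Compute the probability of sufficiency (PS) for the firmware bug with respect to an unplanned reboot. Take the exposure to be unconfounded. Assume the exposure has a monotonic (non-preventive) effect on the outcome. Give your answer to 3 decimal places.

p₁ = 0.212, p₀ = 0.0375.
Under exogeneity and monotonicity, PS = (p₁ − p₀) / (1 − p₀).
PS = (0.212 − 0.0375) / (1 − 0.0375) = 0.1745 / 0.9625 ≈ 0.1813

PS ≈ 0.181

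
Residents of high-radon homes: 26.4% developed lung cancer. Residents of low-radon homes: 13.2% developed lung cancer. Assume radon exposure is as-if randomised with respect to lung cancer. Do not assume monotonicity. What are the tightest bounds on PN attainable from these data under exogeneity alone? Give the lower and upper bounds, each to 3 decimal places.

p₁ = 0.264, p₀ = 0.132.
Under exogeneity alone the bounds on PN are max{0,(p₁−p₀)/p₁} ≤ PN ≤ min{1,(1−p₀)/p₁}.
  lower = (p₁ − p₀)/p₁ = 0.132 / 0.264 ≈ 0.5000
  upper = min{1, (1 − p₀)/p₁} = 0.868 / 0.264 ≈ 3.2879 → capped at 1

0.500 ≤ PN ≤ 1.000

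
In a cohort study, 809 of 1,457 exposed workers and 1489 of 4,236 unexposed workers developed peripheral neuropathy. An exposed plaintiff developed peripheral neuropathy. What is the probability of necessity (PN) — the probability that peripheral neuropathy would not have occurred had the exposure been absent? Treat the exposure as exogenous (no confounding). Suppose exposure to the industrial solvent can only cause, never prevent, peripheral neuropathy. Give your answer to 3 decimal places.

PN ≈ 0.367

p₁ = P(outcome | exposed) = 809/1457 = 0.55525
p₀ = P(outcome | unexposed) = 1489/4236 = 0.35151
Under exogeneity and monotonicity, PN = (p₁ − p₀) / p₁.
PN = (0.55525 − 0.35151) / 0.55525 = 0.20374 / 0.55525 ≈ 0.3669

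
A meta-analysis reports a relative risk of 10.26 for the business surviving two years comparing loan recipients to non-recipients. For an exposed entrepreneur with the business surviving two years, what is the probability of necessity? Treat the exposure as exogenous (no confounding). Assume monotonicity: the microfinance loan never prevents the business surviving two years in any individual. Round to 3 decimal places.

PN ≈ 0.903

Under exogeneity and monotonicity, PN = (RR − 1) / RR = 1 − 1/RR.
PN = (10.26 − 1) / 10.26 = 9.26 / 10.26 ≈ 0.9025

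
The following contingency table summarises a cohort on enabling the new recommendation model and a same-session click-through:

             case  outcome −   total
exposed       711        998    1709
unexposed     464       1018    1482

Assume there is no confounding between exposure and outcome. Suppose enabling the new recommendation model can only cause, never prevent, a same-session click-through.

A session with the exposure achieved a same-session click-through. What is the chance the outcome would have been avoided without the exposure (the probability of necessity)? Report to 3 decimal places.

PN ≈ 0.247

p₁ = P(outcome | exposed) = 711/1709 = 0.41603
p₀ = P(outcome | unexposed) = 464/1482 = 0.31309
Under exogeneity and monotonicity, PN = (p₁ − p₀) / p₁.
PN = (0.41603 − 0.31309) / 0.41603 = 0.10294 / 0.41603 ≈ 0.2474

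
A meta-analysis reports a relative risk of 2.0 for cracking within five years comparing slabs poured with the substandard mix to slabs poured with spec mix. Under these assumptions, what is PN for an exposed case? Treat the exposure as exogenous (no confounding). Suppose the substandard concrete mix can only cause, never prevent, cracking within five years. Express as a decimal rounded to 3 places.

PN ≈ 0.500

Under exogeneity and monotonicity, PN = (RR − 1) / RR = 1 − 1/RR.
PN = (2.0 − 1) / 2.0 = 1 / 2.0 ≈ 0.5000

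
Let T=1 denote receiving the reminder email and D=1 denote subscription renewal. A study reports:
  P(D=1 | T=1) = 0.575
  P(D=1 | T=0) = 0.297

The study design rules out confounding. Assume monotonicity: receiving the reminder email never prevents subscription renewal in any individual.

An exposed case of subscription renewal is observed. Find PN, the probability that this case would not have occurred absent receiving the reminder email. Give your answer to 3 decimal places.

Let p₁ = 0.575, p₀ = 0.297.
Under exogeneity and monotonicity, PN = (p₁ − p₀) / p₁.
PN = (0.575 − 0.297) / 0.575 = 0.278 / 0.575 ≈ 0.4835

PN ≈ 0.483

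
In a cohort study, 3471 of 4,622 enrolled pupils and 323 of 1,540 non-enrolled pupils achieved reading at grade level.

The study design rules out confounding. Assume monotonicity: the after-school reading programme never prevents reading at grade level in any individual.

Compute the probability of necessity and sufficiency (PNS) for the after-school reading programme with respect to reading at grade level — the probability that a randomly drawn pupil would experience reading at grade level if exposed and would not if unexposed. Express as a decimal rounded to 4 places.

p₁ = P(outcome | exposed) = 3471/4622 = 0.75097
p₀ = P(outcome | unexposed) = 323/1540 = 0.20974
Under exogeneity and monotonicity, PNS = p₁ − p₀.
PNS = 0.75097 − 0.20974 = 0.54123

PNS ≈ 0.5412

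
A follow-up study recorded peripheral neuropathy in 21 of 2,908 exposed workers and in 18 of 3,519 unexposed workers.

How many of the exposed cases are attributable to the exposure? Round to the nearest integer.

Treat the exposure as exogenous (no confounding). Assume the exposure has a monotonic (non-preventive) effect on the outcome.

p₁ = P(outcome | exposed) = 21/2908 = 0.0072215
p₀ = P(outcome | unexposed) = 18/3519 = 0.0051151
PN = (p₁ − p₀)/p₁ = (0.0072215 − 0.0051151) / 0.0072215 ≈ 0.29168.
Attributable cases ≈ PN × (exposed cases) = 0.29168 × 21 ≈ 6.13.

about 6 cases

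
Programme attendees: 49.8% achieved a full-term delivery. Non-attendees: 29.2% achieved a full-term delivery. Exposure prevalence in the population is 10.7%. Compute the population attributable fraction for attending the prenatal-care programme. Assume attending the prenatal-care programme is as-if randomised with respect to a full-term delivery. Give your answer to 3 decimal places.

p₁ = 0.498, p₀ = 0.292.
Overall risk P(Y=1) = π·p₁ + (1−π)·p₀ = 0.107×0.498 + 0.893×0.292 = 0.31404.
Under exogeneity, PAF = [P(Y=1) − p₀] / P(Y=1).
PAF = (0.31404 − 0.292) / 0.31404 ≈ 0.0702

PAF ≈ 0.070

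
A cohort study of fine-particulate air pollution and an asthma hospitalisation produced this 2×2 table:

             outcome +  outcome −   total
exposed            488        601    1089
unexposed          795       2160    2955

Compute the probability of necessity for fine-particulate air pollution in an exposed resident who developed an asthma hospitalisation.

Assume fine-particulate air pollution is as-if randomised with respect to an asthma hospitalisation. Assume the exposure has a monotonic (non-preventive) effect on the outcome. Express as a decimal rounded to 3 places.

PN ≈ 0.400

p₁ = P(outcome | exposed) = 488/1089 = 0.44812
p₀ = P(outcome | unexposed) = 795/2955 = 0.26904
Under exogeneity and monotonicity, PN = (p₁ − p₀) / p₁.
PN = (0.44812 − 0.26904) / 0.44812 = 0.17908 / 0.44812 ≈ 0.3996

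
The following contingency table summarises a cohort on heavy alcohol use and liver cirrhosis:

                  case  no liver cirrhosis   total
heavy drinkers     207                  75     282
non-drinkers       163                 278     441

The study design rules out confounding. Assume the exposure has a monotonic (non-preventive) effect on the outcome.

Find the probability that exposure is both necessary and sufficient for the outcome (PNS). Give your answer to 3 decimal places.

p₁ = P(outcome | exposed) = 207/282 = 0.73404
p₀ = P(outcome | unexposed) = 163/441 = 0.36961
Under exogeneity and monotonicity, PNS = p₁ − p₀.
PNS = 0.73404 − 0.36961 = 0.36443

PNS ≈ 0.364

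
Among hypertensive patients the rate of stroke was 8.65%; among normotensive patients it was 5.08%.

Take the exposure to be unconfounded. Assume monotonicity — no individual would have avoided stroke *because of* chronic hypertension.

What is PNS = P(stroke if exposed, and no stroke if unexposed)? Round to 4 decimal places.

PNS ≈ 0.0357

p₁ = 0.0865, p₀ = 0.0508.
Under exogeneity and monotonicity, PNS = p₁ − p₀.
PNS = 0.0865 − 0.0508 = 0.0357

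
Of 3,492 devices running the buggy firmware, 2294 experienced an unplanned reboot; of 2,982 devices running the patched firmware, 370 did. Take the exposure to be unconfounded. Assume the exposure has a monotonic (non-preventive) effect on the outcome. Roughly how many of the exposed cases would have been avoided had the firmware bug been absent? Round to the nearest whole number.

about 1861 cases

p₁ = P(outcome | exposed) = 2294/3492 = 0.65693
p₀ = P(outcome | unexposed) = 370/2982 = 0.12408
PN = (p₁ − p₀)/p₁ = (0.65693 − 0.12408) / 0.65693 ≈ 0.81112.
Attributable cases ≈ PN × (exposed cases) = 0.81112 × 2294 ≈ 1860.72.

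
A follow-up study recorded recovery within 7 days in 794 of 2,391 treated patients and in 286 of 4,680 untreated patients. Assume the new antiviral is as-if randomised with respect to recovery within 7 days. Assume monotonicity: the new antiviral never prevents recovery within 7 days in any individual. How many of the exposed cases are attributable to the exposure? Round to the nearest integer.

about 648 cases

p₁ = P(outcome | exposed) = 794/2391 = 0.33208
p₀ = P(outcome | unexposed) = 286/4680 = 0.061111
PN = (p₁ − p₀)/p₁ = (0.33208 − 0.061111) / 0.33208 ≈ 0.81597.
Attributable cases ≈ PN × (exposed cases) = 0.81597 × 794 ≈ 647.88.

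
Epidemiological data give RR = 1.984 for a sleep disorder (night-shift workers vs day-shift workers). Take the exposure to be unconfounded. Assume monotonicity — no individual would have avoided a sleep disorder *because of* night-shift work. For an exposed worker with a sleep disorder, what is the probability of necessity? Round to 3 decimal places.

Under exogeneity and monotonicity, PN = (RR − 1) / RR = 1 − 1/RR.
PN = (1.984 − 1) / 1.984 = 0.984 / 1.984 ≈ 0.4960

PN ≈ 0.496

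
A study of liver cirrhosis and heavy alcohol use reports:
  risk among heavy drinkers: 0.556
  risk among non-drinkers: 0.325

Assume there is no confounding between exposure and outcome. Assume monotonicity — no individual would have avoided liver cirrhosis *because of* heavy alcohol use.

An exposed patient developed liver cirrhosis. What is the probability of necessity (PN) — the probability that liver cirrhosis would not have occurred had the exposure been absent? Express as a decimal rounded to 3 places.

Let p₁ = 0.556, p₀ = 0.325.
Under exogeneity and monotonicity, PN = (p₁ − p₀) / p₁.
PN = (0.556 − 0.325) / 0.556 = 0.231 / 0.556 ≈ 0.4155

PN ≈ 0.415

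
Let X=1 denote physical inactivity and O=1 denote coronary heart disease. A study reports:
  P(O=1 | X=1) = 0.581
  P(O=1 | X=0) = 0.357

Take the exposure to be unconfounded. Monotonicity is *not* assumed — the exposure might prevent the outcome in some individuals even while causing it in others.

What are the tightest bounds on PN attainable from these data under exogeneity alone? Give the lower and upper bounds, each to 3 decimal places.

0.386 ≤ PN ≤ 1.000

Let p₁ = 0.581, p₀ = 0.357.
Under exogeneity alone the bounds on PN are max{0,(p₁−p₀)/p₁} ≤ PN ≤ min{1,(1−p₀)/p₁}.
  lower = (p₁ − p₀)/p₁ = 0.224 / 0.581 ≈ 0.3855
  upper = min{1, (1 − p₀)/p₁} = 0.643 / 0.581 ≈ 1.1067 → capped at 1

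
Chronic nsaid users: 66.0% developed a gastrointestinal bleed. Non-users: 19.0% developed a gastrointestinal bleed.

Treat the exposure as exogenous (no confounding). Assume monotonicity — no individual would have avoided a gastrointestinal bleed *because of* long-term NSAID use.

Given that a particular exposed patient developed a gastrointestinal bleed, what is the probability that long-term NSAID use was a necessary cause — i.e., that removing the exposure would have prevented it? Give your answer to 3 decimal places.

PN ≈ 0.712

p₁ = 0.66, p₀ = 0.19.
Under exogeneity and monotonicity, PN = (p₁ − p₀) / p₁.
PN = (0.66 − 0.19) / 0.66 = 0.47 / 0.66 ≈ 0.7121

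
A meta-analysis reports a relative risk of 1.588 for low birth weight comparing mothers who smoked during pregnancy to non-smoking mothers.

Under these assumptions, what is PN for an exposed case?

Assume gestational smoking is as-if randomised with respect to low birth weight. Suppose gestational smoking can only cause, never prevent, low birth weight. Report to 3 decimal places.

PN ≈ 0.370

Under exogeneity and monotonicity, PN = (RR − 1) / RR = 1 − 1/RR.
PN = (1.588 − 1) / 1.588 = 0.588 / 1.588 ≈ 0.3703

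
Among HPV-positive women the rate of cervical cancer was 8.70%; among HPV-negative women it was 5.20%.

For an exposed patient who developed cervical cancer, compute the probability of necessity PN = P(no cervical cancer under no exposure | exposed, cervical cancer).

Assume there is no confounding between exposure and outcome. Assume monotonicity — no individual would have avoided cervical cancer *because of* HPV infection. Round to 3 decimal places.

PN ≈ 0.402

p₁ = 0.087, p₀ = 0.052.
Under exogeneity and monotonicity, PN = (p₁ − p₀) / p₁.
PN = (0.087 − 0.052) / 0.087 = 0.035 / 0.087 ≈ 0.4023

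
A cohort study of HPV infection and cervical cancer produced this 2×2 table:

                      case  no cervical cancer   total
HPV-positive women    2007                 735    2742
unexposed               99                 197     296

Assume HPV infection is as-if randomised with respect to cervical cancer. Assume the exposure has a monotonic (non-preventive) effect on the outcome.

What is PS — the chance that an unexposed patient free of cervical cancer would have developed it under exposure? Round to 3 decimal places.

PS ≈ 0.597

p₁ = P(outcome | exposed) = 2007/2742 = 0.73195
p₀ = P(outcome | unexposed) = 99/296 = 0.33446
Under exogeneity and monotonicity, PS = (p₁ − p₀)/(1 − p₀).
PS = (0.73195 − 0.33446) / 0.66554 ≈ 0.5972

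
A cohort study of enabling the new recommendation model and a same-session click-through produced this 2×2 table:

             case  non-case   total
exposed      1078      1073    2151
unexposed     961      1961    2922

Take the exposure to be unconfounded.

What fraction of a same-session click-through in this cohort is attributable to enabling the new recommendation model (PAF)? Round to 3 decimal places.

p₁ = P(outcome | exposed) = 1078/2151 = 0.50116
p₀ = P(outcome | unexposed) = 961/2922 = 0.32888
Exposure prevalence π = 2151/5073 = 0.42401; overall risk P(Y=1) = 0.40193.
Under exogeneity, PAF = [P(Y=1) − p₀]/P(Y=1).
PAF = (0.40193 − 0.32888) / 0.40193 ≈ 0.1817

PAF ≈ 0.182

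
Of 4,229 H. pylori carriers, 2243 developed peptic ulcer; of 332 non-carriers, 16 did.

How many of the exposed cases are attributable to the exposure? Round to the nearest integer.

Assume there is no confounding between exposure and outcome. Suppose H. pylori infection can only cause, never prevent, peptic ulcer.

about 2039 cases

p₁ = P(outcome | exposed) = 2243/4229 = 0.53039
p₀ = P(outcome | unexposed) = 16/332 = 0.048193
PN = (p₁ − p₀)/p₁ = (0.53039 − 0.048193) / 0.53039 ≈ 0.90914.
Attributable cases ≈ PN × (exposed cases) = 0.90914 × 2243 ≈ 2039.19.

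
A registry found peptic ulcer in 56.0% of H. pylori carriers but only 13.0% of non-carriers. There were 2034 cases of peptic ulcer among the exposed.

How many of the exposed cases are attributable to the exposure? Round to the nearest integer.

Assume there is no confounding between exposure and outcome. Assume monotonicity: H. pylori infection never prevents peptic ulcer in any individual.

about 1562 cases

p₁ = 0.56, p₀ = 0.13.
PN = (p₁ − p₀)/p₁ = (0.56 − 0.13) / 0.56 ≈ 0.76786.
Attributable cases ≈ PN × (exposed cases) = 0.76786 × 2034 ≈ 1561.82.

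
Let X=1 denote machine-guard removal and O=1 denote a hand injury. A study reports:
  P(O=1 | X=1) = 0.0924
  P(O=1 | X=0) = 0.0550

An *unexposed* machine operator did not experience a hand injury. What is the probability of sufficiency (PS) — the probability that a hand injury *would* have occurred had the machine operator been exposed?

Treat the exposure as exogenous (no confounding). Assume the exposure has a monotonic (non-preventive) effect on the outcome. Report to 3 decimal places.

Let p₁ = 0.0924, p₀ = 0.055.
Under exogeneity and monotonicity, PS = (p₁ − p₀) / (1 − p₀).
PS = (0.0924 − 0.055) / (1 − 0.055) = 0.0374 / 0.945 ≈ 0.0396

PS ≈ 0.040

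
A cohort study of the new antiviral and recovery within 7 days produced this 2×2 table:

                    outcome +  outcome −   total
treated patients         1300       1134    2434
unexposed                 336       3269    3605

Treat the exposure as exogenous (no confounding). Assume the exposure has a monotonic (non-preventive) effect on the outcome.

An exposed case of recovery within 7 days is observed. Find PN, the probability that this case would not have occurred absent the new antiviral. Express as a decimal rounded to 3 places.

PN ≈ 0.825

p₁ = P(outcome | exposed) = 1300/2434 = 0.5341
p₀ = P(outcome | unexposed) = 336/3605 = 0.093204
Under exogeneity and monotonicity, PN = (p₁ − p₀) / p₁.
PN = (0.5341 − 0.093204) / 0.5341 = 0.4409 / 0.5341 ≈ 0.8255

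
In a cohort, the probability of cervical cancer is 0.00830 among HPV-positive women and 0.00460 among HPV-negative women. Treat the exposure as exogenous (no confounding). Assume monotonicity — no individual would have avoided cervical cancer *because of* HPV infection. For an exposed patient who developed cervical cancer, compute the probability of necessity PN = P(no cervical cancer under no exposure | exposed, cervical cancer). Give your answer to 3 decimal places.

PN ≈ 0.446

Let p₁ = 0.0083, p₀ = 0.0046.
Under exogeneity and monotonicity, PN = (p₁ − p₀) / p₁.
PN = (0.0083 − 0.0046) / 0.0083 = 0.0037 / 0.0083 ≈ 0.4458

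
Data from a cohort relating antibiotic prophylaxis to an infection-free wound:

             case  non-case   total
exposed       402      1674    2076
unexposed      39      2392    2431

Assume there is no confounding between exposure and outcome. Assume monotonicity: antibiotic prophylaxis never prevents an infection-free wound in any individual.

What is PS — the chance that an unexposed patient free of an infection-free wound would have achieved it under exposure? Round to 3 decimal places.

p₁ = P(outcome | exposed) = 402/2076 = 0.19364
p₀ = P(outcome | unexposed) = 39/2431 = 0.016043
Under exogeneity and monotonicity, PS = (p₁ − p₀) / (1 − p₀).
PS = (0.19364 − 0.016043) / (1 − 0.016043) = 0.1776 / 0.98396 ≈ 0.1805

PS ≈ 0.180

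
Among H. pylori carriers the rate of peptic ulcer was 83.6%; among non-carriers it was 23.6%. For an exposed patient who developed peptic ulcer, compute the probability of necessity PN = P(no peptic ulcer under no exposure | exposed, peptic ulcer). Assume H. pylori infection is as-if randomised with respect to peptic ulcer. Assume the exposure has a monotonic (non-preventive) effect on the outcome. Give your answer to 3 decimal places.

p₁ = 0.836, p₀ = 0.236.
Under exogeneity and monotonicity, PN = (p₁ − p₀) / p₁.
PN = (0.836 − 0.236) / 0.836 = 0.6 / 0.836 ≈ 0.7177

PN ≈ 0.718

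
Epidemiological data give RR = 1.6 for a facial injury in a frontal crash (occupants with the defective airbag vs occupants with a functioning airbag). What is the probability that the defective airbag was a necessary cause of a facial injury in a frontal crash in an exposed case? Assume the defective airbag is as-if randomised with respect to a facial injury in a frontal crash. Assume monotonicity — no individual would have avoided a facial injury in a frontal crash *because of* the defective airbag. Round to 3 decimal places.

PN ≈ 0.375

Under exogeneity and monotonicity, PN = (RR − 1) / RR = 1 − 1/RR.
PN = (1.6 − 1) / 1.6 = 0.6 / 1.6 ≈ 0.3750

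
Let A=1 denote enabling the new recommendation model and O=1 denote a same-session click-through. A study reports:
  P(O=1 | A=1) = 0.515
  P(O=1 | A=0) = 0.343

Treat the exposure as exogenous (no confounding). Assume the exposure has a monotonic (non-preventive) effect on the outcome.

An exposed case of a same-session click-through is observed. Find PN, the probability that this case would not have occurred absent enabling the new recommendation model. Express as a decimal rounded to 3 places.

Let p₁ = 0.515, p₀ = 0.343.
Under exogeneity and monotonicity, PN = (p₁ − p₀) / p₁.
PN = (0.515 − 0.343) / 0.515 = 0.172 / 0.515 ≈ 0.3340

PN ≈ 0.334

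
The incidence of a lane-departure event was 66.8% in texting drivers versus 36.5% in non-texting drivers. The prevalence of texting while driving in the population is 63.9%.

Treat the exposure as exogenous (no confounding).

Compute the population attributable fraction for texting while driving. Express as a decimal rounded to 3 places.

PAF ≈ 0.347

p₁ = 0.668, p₀ = 0.365.
Overall risk P(Y=1) = π·p₁ + (1−π)·p₀ = 0.639×0.668 + 0.361×0.365 = 0.55862.
Under exogeneity, PAF = [P(Y=1) − p₀] / P(Y=1).
PAF = (0.55862 − 0.365) / 0.55862 ≈ 0.3466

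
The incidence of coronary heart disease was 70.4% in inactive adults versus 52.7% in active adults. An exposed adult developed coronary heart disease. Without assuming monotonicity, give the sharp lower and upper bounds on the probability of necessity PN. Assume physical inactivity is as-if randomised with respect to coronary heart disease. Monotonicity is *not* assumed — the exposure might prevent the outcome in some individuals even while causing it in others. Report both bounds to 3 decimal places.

p₁ = 0.704, p₀ = 0.527.
Under exogeneity alone the bounds on PN are max{0,(p₁−p₀)/p₁} ≤ PN ≤ min{1,(1−p₀)/p₁}.
  lower = (p₁ − p₀)/p₁ = 0.177 / 0.704 ≈ 0.2514
  upper = min{1, (1 − p₀)/p₁} = 0.473 / 0.704 ≈ 0.6719

0.251 ≤ PN ≤ 0.672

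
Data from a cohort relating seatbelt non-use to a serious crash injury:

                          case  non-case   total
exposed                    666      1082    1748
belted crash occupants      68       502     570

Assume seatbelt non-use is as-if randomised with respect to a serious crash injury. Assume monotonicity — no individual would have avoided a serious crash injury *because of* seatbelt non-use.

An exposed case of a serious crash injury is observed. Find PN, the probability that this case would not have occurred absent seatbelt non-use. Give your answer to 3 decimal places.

p₁ = P(outcome | exposed) = 666/1748 = 0.38101
p₀ = P(outcome | unexposed) = 68/570 = 0.1193
Under exogeneity and monotonicity, PN = (p₁ − p₀)/p₁.
PN = (0.38101 − 0.1193) / 0.38101 ≈ 0.6869

PN ≈ 0.687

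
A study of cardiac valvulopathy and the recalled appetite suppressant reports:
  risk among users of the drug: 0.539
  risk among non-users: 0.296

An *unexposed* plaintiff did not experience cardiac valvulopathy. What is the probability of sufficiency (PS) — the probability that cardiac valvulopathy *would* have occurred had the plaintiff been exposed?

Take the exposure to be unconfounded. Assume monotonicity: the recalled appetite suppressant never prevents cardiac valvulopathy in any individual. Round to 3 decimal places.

PS ≈ 0.345

Let p₁ = 0.539, p₀ = 0.296.
Under exogeneity and monotonicity, PS = (p₁ − p₀) / (1 − p₀).
PS = (0.539 − 0.296) / (1 − 0.296) = 0.243 / 0.704 ≈ 0.3452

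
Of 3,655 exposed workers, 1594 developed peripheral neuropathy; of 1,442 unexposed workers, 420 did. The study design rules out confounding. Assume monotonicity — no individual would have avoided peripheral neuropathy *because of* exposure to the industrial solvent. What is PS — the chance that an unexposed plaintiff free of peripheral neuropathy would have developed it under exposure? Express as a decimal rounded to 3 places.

p₁ = P(outcome | exposed) = 1594/3655 = 0.43611
p₀ = P(outcome | unexposed) = 420/1442 = 0.29126
Under exogeneity and monotonicity, PS = (p₁ − p₀) / (1 − p₀).
PS = (0.43611 − 0.29126) / (1 − 0.29126) = 0.14485 / 0.70874 ≈ 0.2044

PS ≈ 0.204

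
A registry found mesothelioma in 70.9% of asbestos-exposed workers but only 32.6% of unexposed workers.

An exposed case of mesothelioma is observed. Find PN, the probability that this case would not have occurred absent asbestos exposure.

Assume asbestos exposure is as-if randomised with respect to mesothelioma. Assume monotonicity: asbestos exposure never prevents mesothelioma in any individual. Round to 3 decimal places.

PN ≈ 0.540

p₁ = 0.709, p₀ = 0.326.
Under exogeneity and monotonicity, PN = (p₁ − p₀) / p₁.
PN = (0.709 − 0.326) / 0.709 = 0.383 / 0.709 ≈ 0.5402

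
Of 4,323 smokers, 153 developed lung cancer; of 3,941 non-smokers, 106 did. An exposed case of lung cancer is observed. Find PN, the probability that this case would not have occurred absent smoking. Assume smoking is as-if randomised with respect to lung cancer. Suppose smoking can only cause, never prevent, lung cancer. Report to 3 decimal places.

p₁ = P(outcome | exposed) = 153/4323 = 0.035392
p₀ = P(outcome | unexposed) = 106/3941 = 0.026897
Under exogeneity and monotonicity, PN = (p₁ − p₀) / p₁.
PN = (0.035392 − 0.026897) / 0.035392 = 0.0084954 / 0.035392 ≈ 0.2400

PN ≈ 0.240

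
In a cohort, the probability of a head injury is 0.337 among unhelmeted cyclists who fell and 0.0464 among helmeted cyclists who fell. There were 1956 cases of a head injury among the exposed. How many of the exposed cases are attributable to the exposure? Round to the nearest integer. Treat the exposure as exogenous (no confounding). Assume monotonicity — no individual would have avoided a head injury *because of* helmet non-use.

Let p₁ = 0.337, p₀ = 0.0464.
PN = (p₁ − p₀)/p₁ = (0.337 − 0.0464) / 0.337 ≈ 0.86231.
Attributable cases ≈ PN × (exposed cases) = 0.86231 × 1956 ≈ 1686.69.

about 1687 cases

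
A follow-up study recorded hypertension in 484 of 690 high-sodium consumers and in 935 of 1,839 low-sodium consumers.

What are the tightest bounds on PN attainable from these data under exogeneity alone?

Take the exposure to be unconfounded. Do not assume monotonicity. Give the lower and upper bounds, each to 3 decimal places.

0.275 ≤ PN ≤ 0.701

p₁ = P(outcome | exposed) = 484/690 = 0.70145
p₀ = P(outcome | unexposed) = 935/1839 = 0.50843
Under exogeneity alone the bounds on PN are max{0,(p₁−p₀)/p₁} ≤ PN ≤ min{1,(1−p₀)/p₁}.
  lower = (p₁ − p₀)/p₁ = 0.19302 / 0.70145 ≈ 0.2752
  upper = min{1, (1 − p₀)/p₁} = 0.49157 / 0.70145 ≈ 0.7008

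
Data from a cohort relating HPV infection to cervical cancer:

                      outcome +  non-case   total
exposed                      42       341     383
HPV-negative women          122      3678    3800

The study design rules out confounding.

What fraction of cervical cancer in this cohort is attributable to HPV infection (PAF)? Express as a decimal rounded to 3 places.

p₁ = P(outcome | exposed) = 42/383 = 0.10966
p₀ = P(outcome | unexposed) = 122/3800 = 0.032105
Exposure prevalence π = 383/4183 = 0.091561; overall risk P(Y=1) = 0.039206.
Under exogeneity, PAF = [P(Y=1) − p₀]/P(Y=1).
PAF = (0.039206 − 0.032105) / 0.039206 ≈ 0.1811

PAF ≈ 0.181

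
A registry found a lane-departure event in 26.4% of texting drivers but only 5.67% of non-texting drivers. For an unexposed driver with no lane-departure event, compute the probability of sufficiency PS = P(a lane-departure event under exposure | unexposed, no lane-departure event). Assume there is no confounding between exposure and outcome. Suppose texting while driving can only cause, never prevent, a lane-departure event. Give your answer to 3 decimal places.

p₁ = 0.264, p₀ = 0.0567.
Under exogeneity and monotonicity, PS = (p₁ − p₀) / (1 − p₀).
PS = (0.264 − 0.0567) / (1 − 0.0567) = 0.2073 / 0.9433 ≈ 0.2198

PS ≈ 0.220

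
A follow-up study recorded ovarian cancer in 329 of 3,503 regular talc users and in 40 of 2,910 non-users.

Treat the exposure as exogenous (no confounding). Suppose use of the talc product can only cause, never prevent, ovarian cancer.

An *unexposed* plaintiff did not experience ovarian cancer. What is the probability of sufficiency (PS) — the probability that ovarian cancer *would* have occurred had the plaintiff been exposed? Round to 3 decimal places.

p₁ = P(outcome | exposed) = 329/3503 = 0.093919
p₀ = P(outcome | unexposed) = 40/2910 = 0.013746
Under exogeneity and monotonicity, PS = (p₁ − p₀) / (1 − p₀).
PS = (0.093919 − 0.013746) / (1 − 0.013746) = 0.080174 / 0.98625 ≈ 0.0813

PS ≈ 0.081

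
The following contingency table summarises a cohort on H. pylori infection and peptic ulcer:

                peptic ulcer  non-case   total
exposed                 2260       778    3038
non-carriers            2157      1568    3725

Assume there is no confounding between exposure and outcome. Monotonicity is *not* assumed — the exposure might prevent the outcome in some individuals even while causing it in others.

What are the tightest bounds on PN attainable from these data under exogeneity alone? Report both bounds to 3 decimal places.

0.222 ≤ PN ≤ 0.566

p₁ = P(outcome | exposed) = 2260/3038 = 0.74391
p₀ = P(outcome | unexposed) = 2157/3725 = 0.57906
Under exogeneity alone the bounds on PN are max{0,(p₁−p₀)/p₁} ≤ PN ≤ min{1,(1−p₀)/p₁}.
  lower = (p₁ − p₀)/p₁ = 0.16485 / 0.74391 ≈ 0.2216
  upper = min{1, (1 − p₀)/p₁} = 0.42094 / 0.74391 ≈ 0.5658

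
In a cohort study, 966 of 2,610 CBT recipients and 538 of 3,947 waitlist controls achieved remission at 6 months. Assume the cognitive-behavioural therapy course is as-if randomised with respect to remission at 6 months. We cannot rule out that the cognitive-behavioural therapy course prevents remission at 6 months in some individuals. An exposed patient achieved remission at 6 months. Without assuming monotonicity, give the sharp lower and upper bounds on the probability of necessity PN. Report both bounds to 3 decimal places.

p₁ = P(outcome | exposed) = 966/2610 = 0.37011
p₀ = P(outcome | unexposed) = 538/3947 = 0.13631
Under exogeneity alone the bounds on PN are max{0,(p₁−p₀)/p₁} ≤ PN ≤ min{1,(1−p₀)/p₁}.
  lower = (p₁ − p₀)/p₁ = 0.23381 / 0.37011 ≈ 0.6317
  upper = min{1, (1 − p₀)/p₁} = 0.86369 / 0.37011 ≈ 2.3336 → capped at 1

0.632 ≤ PN ≤ 1.000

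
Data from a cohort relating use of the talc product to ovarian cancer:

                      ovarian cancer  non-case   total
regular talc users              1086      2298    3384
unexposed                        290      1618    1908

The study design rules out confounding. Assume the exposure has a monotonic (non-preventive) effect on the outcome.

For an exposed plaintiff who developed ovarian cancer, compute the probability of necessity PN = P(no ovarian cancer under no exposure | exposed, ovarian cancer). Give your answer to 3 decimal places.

p₁ = P(outcome | exposed) = 1086/3384 = 0.32092
p₀ = P(outcome | unexposed) = 290/1908 = 0.15199
Under exogeneity and monotonicity, PN = (p₁ − p₀) / p₁.
PN = (0.32092 − 0.15199) / 0.32092 = 0.16893 / 0.32092 ≈ 0.5264

PN ≈ 0.526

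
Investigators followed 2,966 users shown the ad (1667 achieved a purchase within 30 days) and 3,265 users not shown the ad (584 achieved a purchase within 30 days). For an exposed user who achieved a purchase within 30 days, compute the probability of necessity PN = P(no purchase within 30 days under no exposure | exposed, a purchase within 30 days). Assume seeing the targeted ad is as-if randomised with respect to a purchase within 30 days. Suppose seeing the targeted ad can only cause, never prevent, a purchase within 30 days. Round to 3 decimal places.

p₁ = P(outcome | exposed) = 1667/2966 = 0.56204
p₀ = P(outcome | unexposed) = 584/3265 = 0.17887
Under exogeneity and monotonicity, PN = (p₁ − p₀) / p₁.
PN = (0.56204 − 0.17887) / 0.56204 = 0.38317 / 0.56204 ≈ 0.6818

PN ≈ 0.682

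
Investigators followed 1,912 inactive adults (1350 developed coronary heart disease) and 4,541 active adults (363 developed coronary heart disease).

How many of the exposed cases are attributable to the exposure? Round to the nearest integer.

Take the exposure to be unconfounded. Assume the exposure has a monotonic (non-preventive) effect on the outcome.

p₁ = P(outcome | exposed) = 1350/1912 = 0.70607
p₀ = P(outcome | unexposed) = 363/4541 = 0.079938
PN = (p₁ − p₀)/p₁ = (0.70607 − 0.079938) / 0.70607 ≈ 0.88678.
Attributable cases ≈ PN × (exposed cases) = 0.88678 × 1350 ≈ 1197.16.

about 1197 cases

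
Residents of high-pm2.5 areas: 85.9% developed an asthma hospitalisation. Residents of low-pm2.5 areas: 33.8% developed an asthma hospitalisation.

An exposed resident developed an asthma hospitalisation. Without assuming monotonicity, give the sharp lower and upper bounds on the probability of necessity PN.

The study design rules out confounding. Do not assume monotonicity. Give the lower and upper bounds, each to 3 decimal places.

p₁ = 0.859, p₀ = 0.338.
Under exogeneity alone the bounds on PN are max{0,(p₁−p₀)/p₁} ≤ PN ≤ min{1,(1−p₀)/p₁}.
  lower = (p₁ − p₀)/p₁ = 0.521 / 0.859 ≈ 0.6065
  upper = min{1, (1 − p₀)/p₁} = 0.662 / 0.859 ≈ 0.7707

0.607 ≤ PN ≤ 0.771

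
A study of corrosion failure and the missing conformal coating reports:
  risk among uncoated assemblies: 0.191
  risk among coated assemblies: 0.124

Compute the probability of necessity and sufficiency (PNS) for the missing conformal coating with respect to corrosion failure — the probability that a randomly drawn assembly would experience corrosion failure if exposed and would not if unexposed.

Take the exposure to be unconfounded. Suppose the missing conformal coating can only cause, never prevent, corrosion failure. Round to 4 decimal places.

PNS ≈ 0.0670

Let p₁ = 0.191, p₀ = 0.124.
Under exogeneity and monotonicity, PNS = p₁ − p₀.
PNS = 0.191 − 0.124 = 0.067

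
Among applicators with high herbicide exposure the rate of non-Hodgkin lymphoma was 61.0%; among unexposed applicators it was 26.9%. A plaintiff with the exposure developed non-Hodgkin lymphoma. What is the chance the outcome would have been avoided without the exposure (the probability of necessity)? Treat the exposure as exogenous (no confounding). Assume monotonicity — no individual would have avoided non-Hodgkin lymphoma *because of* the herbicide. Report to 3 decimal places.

p₁ = 0.61, p₀ = 0.269.
Under exogeneity and monotonicity, PN = (p₁ − p₀) / p₁.
PN = (0.61 − 0.269) / 0.61 = 0.341 / 0.61 ≈ 0.5590

PN ≈ 0.559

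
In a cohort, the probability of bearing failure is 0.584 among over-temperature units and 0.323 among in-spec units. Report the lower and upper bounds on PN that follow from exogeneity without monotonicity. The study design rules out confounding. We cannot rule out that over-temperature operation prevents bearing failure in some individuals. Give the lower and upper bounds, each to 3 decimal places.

Let p₁ = 0.584, p₀ = 0.323.
Under exogeneity alone the bounds on PN are max{0,(p₁−p₀)/p₁} ≤ PN ≤ min{1,(1−p₀)/p₁}.
  lower = (p₁ − p₀)/p₁ = 0.261 / 0.584 ≈ 0.4469
  upper = min{1, (1 − p₀)/p₁} = 0.677 / 0.584 ≈ 1.1592 → capped at 1

0.447 ≤ PN ≤ 1.000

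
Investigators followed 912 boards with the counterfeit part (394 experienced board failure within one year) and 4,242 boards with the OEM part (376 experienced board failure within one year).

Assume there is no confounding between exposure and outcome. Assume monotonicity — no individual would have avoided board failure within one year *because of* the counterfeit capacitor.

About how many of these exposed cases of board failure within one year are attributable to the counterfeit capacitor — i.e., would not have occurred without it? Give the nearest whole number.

about 313 cases

p₁ = P(outcome | exposed) = 394/912 = 0.43202
p₀ = P(outcome | unexposed) = 376/4242 = 0.088637
PN = (p₁ − p₀)/p₁ = (0.43202 − 0.088637) / 0.43202 ≈ 0.79483.
Attributable cases ≈ PN × (exposed cases) = 0.79483 × 394 ≈ 313.16.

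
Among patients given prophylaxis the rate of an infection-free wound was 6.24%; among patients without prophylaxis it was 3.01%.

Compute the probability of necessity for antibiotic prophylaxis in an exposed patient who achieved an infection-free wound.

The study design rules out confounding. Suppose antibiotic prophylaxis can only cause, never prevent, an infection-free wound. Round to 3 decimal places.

PN ≈ 0.518

p₁ = 0.0624, p₀ = 0.0301.
Under exogeneity and monotonicity, PN = (p₁ − p₀) / p₁.
PN = (0.0624 − 0.0301) / 0.0624 = 0.0323 / 0.0624 ≈ 0.5176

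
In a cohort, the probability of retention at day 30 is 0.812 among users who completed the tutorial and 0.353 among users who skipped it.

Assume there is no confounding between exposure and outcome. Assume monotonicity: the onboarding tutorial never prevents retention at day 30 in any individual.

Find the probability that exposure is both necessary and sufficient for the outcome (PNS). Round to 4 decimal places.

PNS ≈ 0.4590

Let p₁ = 0.812, p₀ = 0.353.
Under exogeneity and monotonicity, PNS = p₁ − p₀.
PNS = 0.812 − 0.353 = 0.459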